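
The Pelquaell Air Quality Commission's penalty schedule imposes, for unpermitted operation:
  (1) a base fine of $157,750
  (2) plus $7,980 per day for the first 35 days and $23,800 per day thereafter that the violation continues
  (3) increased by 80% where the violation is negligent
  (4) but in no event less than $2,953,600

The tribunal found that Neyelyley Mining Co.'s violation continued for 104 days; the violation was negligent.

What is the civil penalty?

First 35 days: 35 × $7,980 = $279,300
Remaining days: (104 − 35) × $23,800 = $1,642,200
Per-day component: $279,300 + $1,642,200 = $1,921,500
Base plus per-day: $157,750 + $1,921,500 = $2,079,250
Enhancement: 80% of $2,079,250 = $1,663,400
Enhanced fine: $2,079,250 + $1,663,400 = $3,742,650
Minimum $2,953,600: $3,742,650 meets the minimum, no increase.

$3,742,650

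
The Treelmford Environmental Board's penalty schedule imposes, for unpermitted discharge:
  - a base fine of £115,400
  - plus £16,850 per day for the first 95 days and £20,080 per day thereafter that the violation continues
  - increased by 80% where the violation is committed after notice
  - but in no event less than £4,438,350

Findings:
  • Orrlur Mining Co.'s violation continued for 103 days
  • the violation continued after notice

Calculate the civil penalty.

Civil penalty: £4,438,350

First 95 days: 95 × £16,850 = £1,600,750
Remaining days: (103 − 95) × £20,080 = £160,640
Per-day component: £1,600,750 + £160,640 = £1,761,390
Base plus per-day: £115,400 + £1,761,390 = £1,876,790
Enhancement: 80% of £1,876,790 = £1,501,432
Enhanced fine: £1,876,790 + £1,501,432 = £3,378,222
Minimum £4,438,350: £3,378,222 is below the minimum → £4,438,350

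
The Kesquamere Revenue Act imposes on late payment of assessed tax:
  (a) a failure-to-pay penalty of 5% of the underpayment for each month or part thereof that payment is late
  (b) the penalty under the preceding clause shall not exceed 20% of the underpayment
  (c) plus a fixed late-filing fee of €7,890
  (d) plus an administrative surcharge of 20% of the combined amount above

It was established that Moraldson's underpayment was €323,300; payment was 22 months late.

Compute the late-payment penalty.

Accrued rate: 5% × 22 = 110%, capped at 20% → 20%
Failure-to-pay penalty: 20% of €323,300 = €64,660
Penalty before surcharge: €64,660 + €7,890 = €72,550
Administrative surcharge: 20% of €72,550 = €14,510
Total penalty: €72,550 + €14,510 = €87,060

€87,060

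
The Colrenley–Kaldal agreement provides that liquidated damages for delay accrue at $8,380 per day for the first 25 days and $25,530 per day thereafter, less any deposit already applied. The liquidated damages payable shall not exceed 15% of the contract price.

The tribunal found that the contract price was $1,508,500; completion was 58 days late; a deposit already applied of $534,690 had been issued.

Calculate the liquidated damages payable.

First 25 days: 25 × $8,380 = $209,500
Remaining days: (58 − 25) × $25,530 = $842,490
Accrued per-day damages: $209,500 + $842,490 = $1,051,990
Less deposit already applied: $1,051,990 − $534,690 = $517,300
Cap: 15% of $1,508,500 = $226,275
Cap at $226,275: $517,300 exceeds the cap → $226,275

$226,275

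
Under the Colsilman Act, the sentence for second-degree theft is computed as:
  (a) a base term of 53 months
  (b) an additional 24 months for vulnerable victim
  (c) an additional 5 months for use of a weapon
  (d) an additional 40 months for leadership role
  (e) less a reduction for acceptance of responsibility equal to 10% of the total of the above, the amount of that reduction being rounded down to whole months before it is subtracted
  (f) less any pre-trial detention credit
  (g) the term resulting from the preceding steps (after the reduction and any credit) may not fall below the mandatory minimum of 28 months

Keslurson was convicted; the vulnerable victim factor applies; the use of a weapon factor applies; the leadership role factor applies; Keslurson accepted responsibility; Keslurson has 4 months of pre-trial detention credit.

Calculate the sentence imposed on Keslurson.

Vulnerable victim enhancement: +24 months
Use of a weapon enhancement: +5 months
Leadership role enhancement: +40 months
Adjusted term: 53 months + 24 months + 5 months + 40 months = 122 months
Acceptance of responsibility reduction: 10% of 122 months = 12 months (rounded down)
After reduction: 122 − 12 = 110 months
Less pre-trial detention credit: 110 months − 4 months = 106 months
Minimum 28 months: 106 months meets the minimum, no increase.

106 months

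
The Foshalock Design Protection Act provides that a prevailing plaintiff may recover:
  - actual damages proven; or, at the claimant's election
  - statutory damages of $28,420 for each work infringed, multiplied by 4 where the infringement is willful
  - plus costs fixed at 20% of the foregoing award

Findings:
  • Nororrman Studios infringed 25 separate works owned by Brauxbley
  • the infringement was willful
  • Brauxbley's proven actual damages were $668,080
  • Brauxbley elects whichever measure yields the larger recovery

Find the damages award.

$3,410,400

Statutory damages: 25 × $28,420 = $710,500
Multiplied by 4: 4 × $710,500 = $2,842,000
Greater of actual damages ($668,080) or enhanced statutory damages ($2,842,000): $2,842,000
Costs: 20% of $2,842,000 = $568,400
Award plus costs: $2,842,000 + $568,400 = $3,410,400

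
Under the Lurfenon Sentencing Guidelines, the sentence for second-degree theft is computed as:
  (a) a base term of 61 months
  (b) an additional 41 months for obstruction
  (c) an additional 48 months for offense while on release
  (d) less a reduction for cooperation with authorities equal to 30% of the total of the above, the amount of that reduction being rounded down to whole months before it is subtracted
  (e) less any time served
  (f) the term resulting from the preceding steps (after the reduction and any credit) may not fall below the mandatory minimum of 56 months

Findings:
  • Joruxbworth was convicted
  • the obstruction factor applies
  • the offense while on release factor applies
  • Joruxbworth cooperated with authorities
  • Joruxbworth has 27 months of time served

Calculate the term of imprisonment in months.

78 months

Obstruction enhancement: +41 months
Offense while on release enhancement: +48 months
Adjusted term: 61 months + 41 months + 48 months = 150 months
Cooperation with authorities reduction: 30% of 150 months = 45 months (rounded down)
After reduction: 150 − 45 = 105 months
Less time served: 105 months − 27 months = 78 months
Minimum 56 months: 78 months meets the minimum, no increase.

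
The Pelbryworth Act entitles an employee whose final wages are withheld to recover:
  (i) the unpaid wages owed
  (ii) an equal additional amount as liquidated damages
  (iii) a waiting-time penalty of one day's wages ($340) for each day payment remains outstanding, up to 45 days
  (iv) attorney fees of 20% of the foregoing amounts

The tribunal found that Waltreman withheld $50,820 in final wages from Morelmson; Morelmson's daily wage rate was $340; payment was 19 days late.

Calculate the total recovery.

Liquidated damages (equal amount): $50,820
Penalty days: min(19, 45) = 19
Waiting-time penalty: 19 × $340 = $6,460
Subtotal: $50,820 + $50,820 + $6,460 = $108,100
Attorney fees: 20% of $108,100 = $21,620
Total award: $108,100 + $21,620 = $129,720

$129,720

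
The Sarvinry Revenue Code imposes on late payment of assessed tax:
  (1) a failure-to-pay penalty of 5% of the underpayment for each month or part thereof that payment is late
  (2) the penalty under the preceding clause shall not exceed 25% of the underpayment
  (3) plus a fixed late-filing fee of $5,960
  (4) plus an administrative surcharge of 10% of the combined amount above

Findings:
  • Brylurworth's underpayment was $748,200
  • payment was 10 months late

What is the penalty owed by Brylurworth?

$212,311

Accrued rate: 5% × 10 = 50%, capped at 25% → 25%
Failure-to-pay penalty: 25% of $748,200 = $187,050
Penalty before surcharge: $187,050 + $5,960 = $193,010
Administrative surcharge: 10% of $193,010 = $19,301
Total penalty: $193,010 + $19,301 = $212,311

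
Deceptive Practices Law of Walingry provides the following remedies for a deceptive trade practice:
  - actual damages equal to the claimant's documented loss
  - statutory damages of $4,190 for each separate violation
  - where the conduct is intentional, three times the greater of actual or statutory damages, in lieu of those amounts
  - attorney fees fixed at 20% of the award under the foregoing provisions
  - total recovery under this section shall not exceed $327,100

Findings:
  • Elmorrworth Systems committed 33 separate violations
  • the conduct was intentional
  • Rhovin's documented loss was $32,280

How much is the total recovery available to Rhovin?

Statutory damages: 33 × $4,190 = $138,270
Greater of actual damages ($32,280) or statutory damages ($138,270): $138,270
Trebled: 3 × $138,270 = $414,810
Attorney fees: 20% of $414,810 = $82,962
Total before cap: $414,810 + $82,962 = $497,772
Cap at $327,100: $497,772 exceeds the cap → $327,100

$327,100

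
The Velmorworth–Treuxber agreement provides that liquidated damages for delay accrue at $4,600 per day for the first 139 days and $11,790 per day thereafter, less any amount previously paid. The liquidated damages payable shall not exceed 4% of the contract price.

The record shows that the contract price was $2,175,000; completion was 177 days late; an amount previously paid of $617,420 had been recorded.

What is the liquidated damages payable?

First 139 days: 139 × $4,600 = $639,400
Remaining days: (177 − 139) × $11,790 = $448,020
Accrued per-day damages: $639,400 + $448,020 = $1,087,420
Less amount previously paid: $1,087,420 − $617,420 = $470,000
Cap: 4% of $2,175,000 = $87,000
Cap at $87,000: $470,000 exceeds the cap → $87,000

$87,000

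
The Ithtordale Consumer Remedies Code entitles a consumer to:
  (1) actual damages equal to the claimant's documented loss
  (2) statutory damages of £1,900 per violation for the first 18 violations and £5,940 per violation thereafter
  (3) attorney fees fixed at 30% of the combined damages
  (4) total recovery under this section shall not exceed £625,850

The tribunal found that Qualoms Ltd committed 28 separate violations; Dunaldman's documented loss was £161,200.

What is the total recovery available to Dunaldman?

First 18 violations: 18 × £1,900 = £34,200
Remaining violations: (28 − 18) × £5,940 = £59,400
Statutory damages: £34,200 + £59,400 = £93,600
Combined damages: £161,200 + £93,600 = £254,800
Attorney fees: 30% of £254,800 = £76,440
Total before cap: £254,800 + £76,440 = £331,240
Cap at £625,850: £331,240 is within the cap, no reduction.

£331,240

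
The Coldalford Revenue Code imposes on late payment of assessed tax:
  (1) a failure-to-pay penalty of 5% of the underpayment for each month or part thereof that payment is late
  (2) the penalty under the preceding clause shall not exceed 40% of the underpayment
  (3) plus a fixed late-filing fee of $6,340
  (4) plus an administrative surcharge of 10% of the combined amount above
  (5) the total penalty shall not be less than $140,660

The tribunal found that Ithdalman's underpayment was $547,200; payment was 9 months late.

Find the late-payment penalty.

$247,742

Accrued rate: 5% × 9 = 45%, capped at 40% → 40%
Failure-to-pay penalty: 40% of $547,200 = $218,880
Penalty before surcharge: $218,880 + $6,340 = $225,220
Administrative surcharge: 10% of $225,220 = $22,522
Total penalty: $225,220 + $22,522 = $247,742
Minimum $140,660: $247,742 meets the minimum, no increase.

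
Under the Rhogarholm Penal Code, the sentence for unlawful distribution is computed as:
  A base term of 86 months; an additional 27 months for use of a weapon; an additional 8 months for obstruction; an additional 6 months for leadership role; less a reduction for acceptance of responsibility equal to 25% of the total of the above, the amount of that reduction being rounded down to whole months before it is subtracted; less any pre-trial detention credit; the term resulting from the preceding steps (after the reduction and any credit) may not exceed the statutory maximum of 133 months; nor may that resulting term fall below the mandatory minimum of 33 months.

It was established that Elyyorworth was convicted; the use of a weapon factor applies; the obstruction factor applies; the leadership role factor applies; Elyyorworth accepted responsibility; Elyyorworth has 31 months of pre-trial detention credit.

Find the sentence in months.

Use of a weapon enhancement: +27 months
Obstruction enhancement: +8 months
Leadership role enhancement: +6 months
Adjusted term: 86 months + 27 months + 8 months + 6 months = 127 months
Acceptance of responsibility reduction: 25% of 127 months = 31 months (rounded down)
After reduction: 127 − 31 = 96 months
Less pre-trial detention credit: 96 months − 31 months = 65 months
Cap at 133 months: 65 months is within the cap, no reduction.
Minimum 33 months: 65 months meets the minimum, no increase.

65 months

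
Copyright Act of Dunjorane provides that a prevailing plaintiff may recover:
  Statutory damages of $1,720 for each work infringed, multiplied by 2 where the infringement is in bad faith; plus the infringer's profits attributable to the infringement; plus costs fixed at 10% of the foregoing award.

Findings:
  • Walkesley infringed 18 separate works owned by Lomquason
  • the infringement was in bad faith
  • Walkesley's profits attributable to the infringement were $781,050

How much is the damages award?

Statutory damages: 18 × $1,720 = $30,960
Doubled: 2 × $30,960 = $61,920
Combined award: $61,920 + $781,050 = $842,970
Costs: 10% of $842,970 = $84,297
Award plus costs: $842,970 + $84,297 = $927,267

Award: $927,267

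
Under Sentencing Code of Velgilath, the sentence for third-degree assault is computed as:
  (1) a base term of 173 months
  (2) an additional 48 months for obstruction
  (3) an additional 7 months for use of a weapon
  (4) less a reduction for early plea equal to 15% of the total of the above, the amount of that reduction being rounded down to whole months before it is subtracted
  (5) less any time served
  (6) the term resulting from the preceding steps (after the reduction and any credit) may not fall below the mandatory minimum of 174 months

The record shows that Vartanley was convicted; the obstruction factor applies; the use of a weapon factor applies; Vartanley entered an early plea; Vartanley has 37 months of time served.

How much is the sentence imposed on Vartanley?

174 months

Obstruction enhancement: +48 months
Use of a weapon enhancement: +7 months
Adjusted term: 173 months + 48 months + 7 months = 228 months
Early plea reduction: 15% of 228 months = 34 months (rounded down)
After reduction: 228 − 34 = 194 months
Less time served: 194 months − 37 months = 157 months
Minimum 174 months: 157 months is below the minimum → 174 months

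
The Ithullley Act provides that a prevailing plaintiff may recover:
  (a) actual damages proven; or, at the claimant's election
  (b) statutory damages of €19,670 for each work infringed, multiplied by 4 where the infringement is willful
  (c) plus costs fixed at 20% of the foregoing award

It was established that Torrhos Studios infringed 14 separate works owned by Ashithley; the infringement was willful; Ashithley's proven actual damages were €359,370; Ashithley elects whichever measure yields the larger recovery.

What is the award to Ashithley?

Statutory damages: 14 × €19,670 = €275,380
Multiplied by 4: 4 × €275,380 = €1,101,520
Greater of actual damages (€359,370) or enhanced statutory damages (€1,101,520): €1,101,520
Costs: 20% of €1,101,520 = €220,304
Award plus costs: €1,101,520 + €220,304 = €1,321,824

€1,321,824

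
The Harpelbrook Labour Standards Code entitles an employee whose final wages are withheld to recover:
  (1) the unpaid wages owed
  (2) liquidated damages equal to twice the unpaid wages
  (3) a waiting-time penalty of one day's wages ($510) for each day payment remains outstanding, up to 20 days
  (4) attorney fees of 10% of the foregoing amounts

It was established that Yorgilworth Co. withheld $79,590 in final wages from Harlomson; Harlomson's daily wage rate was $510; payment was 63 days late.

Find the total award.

Doubled: 2 × $79,590 = $159,180
Penalty days: min(63, 20) = 20
Waiting-time penalty: 20 × $510 = $10,200
Subtotal: $79,590 + $159,180 + $10,200 = $248,970
Attorney fees: 10% of $248,970 = $24,897
Total award: $248,970 + $24,897 = $273,867

$273,867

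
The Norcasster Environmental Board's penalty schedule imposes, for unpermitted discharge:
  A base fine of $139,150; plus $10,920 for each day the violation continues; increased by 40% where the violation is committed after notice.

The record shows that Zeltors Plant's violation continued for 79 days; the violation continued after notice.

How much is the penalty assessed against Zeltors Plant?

Per-day component: 79 × $10,920 = $862,680
Base plus per-day: $139,150 + $862,680 = $1,001,830
Enhancement: 40% of $1,001,830 = $400,732
Enhanced fine: $1,001,830 + $400,732 = $1,402,562

$1,402,562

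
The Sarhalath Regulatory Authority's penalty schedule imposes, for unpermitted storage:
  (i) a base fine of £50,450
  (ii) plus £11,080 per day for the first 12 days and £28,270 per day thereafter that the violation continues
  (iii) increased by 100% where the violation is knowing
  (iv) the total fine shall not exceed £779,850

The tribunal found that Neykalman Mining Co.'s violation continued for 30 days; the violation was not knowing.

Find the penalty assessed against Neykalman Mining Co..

First 12 days: 12 × £11,080 = £132,960
Remaining days: (30 − 12) × £28,270 = £508,860
Per-day component: £132,960 + £508,860 = £641,820
Base plus per-day: £50,450 + £641,820 = £692,270
The violation was not knowing: no 100% increase.
Cap at £779,850: £692,270 is within the cap, no reduction.

£692,270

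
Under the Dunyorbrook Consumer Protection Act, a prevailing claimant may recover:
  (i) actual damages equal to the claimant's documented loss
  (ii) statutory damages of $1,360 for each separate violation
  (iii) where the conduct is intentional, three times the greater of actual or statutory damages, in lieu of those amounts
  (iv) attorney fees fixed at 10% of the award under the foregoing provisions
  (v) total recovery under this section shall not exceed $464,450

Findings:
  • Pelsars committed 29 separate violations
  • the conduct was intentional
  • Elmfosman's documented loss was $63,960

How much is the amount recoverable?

Statutory damages: 29 × $1,360 = $39,440
Greater of actual damages ($63,960) or statutory damages ($39,440): $63,960
Trebled: 3 × $63,960 = $191,880
Attorney fees: 10% of $191,880 = $19,188
Total before cap: $191,880 + $19,188 = $211,068
Cap at $464,450: $211,068 is within the cap, no reduction.

$211,068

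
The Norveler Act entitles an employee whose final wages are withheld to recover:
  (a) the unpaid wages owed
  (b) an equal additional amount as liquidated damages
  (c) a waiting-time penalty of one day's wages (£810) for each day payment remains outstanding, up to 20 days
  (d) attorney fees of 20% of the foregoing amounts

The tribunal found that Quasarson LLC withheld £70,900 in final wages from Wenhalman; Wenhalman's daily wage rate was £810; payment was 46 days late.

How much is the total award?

Liquidated damages (equal amount): £70,900
Penalty days: min(46, 20) = 20
Waiting-time penalty: 20 × £810 = £16,200
Subtotal: £70,900 + £70,900 + £16,200 = £158,000
Attorney fees: 20% of £158,000 = £31,600
Total award: £158,000 + £31,600 = £189,600

£189,600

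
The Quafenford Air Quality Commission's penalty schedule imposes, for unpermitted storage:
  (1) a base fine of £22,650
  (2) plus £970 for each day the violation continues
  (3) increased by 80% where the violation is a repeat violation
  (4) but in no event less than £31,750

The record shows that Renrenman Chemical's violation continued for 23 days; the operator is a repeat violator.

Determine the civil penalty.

Per-day component: 23 × £970 = £22,310
Base plus per-day: £22,650 + £22,310 = £44,960
Enhancement: 80% of £44,960 = £35,968
Enhanced fine: £44,960 + £35,968 = £80,928
Minimum £31,750: £80,928 meets the minimum, no increase.

£80,928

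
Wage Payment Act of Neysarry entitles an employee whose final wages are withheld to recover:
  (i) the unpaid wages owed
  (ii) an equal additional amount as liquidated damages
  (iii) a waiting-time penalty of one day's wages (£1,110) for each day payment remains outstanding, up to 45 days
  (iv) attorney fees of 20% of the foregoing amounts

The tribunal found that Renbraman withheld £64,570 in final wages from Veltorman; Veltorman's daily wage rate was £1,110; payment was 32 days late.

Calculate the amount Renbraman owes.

Liquidated damages (equal amount): £64,570
Penalty days: min(32, 45) = 32
Waiting-time penalty: 32 × £1,110 = £35,520
Subtotal: £64,570 + £64,570 + £35,520 = £164,660
Attorney fees: 20% of £164,660 = £32,932
Total award: £164,660 + £32,932 = £197,592

Total award: £197,592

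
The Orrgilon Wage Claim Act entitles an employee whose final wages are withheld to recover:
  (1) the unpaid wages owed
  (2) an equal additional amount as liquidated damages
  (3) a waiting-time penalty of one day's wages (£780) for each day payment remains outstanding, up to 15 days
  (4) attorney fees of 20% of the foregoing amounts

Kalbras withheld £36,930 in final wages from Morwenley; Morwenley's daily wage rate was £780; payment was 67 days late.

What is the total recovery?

£102,672

Liquidated damages (equal amount): £36,930
Penalty days: min(67, 15) = 15
Waiting-time penalty: 15 × £780 = £11,700
Subtotal: £36,930 + £36,930 + £11,700 = £85,560
Attorney fees: 20% of £85,560 = £17,112
Total award: £85,560 + £17,112 = £102,672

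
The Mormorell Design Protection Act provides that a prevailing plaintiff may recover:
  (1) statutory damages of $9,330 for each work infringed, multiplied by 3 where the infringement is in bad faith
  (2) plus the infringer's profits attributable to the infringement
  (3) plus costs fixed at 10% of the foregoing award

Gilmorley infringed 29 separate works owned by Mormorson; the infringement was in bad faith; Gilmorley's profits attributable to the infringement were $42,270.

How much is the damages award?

Award: $939,378

Statutory damages: 29 × $9,330 = $270,570
Trebled: 3 × $270,570 = $811,710
Combined award: $811,710 + $42,270 = $853,980
Costs: 10% of $853,980 = $85,398
Award plus costs: $853,980 + $85,398 = $939,378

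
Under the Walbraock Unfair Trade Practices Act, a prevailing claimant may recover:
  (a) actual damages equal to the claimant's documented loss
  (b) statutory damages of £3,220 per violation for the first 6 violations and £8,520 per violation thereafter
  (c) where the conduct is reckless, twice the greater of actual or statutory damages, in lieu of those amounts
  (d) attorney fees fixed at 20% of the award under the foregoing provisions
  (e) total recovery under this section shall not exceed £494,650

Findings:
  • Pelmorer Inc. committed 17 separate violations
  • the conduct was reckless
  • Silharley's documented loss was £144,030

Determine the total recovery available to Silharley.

£345,672

First 6 violations: 6 × £3,220 = £19,320
Remaining violations: (17 − 6) × £8,520 = £93,720
Statutory damages: £19,320 + £93,720 = £113,040
Greater of actual damages (£144,030) or statutory damages (£113,040): £144,030
Doubled: 2 × £144,030 = £288,060
Attorney fees: 20% of £288,060 = £57,612
Total before cap: £288,060 + £57,612 = £345,672
Cap at £494,650: £345,672 is within the cap, no reduction.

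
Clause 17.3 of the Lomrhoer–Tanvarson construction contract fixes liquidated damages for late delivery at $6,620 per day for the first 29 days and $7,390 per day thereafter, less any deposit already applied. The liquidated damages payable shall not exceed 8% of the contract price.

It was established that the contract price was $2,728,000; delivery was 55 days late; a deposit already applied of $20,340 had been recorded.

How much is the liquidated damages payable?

First 29 days: 29 × $6,620 = $191,980
Remaining days: (55 − 29) × $7,390 = $192,140
Accrued per-day damages: $191,980 + $192,140 = $384,120
Less deposit already applied: $384,120 − $20,340 = $363,780
Cap: 8% of $2,728,000 = $218,240
Cap at $218,240: $363,780 exceeds the cap → $218,240

$218,240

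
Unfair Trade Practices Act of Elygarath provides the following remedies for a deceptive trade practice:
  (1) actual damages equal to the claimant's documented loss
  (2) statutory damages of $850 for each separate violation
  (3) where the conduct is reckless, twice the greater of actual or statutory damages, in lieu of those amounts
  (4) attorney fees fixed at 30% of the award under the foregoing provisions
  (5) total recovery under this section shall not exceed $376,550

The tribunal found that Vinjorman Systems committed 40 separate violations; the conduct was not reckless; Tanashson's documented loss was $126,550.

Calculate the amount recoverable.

Statutory damages: 40 × $850 = $34,000
Conduct not reckless: the in-lieu enhancement does not apply.
Actual plus statutory damages: $126,550 + $34,000 = $160,550
Attorney fees: 30% of $160,550 = $48,165
Total before cap: $160,550 + $48,165 = $208,715
Cap at $376,550: $208,715 is within the cap, no reduction.

Total recovery: $208,715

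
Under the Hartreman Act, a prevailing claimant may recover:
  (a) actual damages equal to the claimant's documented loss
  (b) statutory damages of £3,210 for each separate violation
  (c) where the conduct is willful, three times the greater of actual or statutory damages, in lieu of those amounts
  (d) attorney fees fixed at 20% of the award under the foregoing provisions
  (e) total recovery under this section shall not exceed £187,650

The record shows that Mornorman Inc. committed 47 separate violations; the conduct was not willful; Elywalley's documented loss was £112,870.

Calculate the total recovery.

£187,650

Statutory damages: 47 × £3,210 = £150,870
Conduct not willful: the in-lieu enhancement does not apply.
Actual plus statutory damages: £112,870 + £150,870 = £263,740
Attorney fees: 20% of £263,740 = £52,748
Total before cap: £263,740 + £52,748 = £316,488
Cap at £187,650: £316,488 exceeds the cap → £187,650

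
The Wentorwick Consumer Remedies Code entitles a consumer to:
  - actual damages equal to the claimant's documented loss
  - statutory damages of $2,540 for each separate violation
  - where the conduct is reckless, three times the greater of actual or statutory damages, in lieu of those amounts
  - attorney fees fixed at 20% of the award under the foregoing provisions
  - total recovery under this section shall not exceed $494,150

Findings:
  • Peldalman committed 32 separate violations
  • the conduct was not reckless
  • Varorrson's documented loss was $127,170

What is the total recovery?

$250,140

Statutory damages: 32 × $2,540 = $81,280
Conduct not reckless: the in-lieu enhancement does not apply.
Actual plus statutory damages: $127,170 + $81,280 = $208,450
Attorney fees: 20% of $208,450 = $41,690
Total before cap: $208,450 + $41,690 = $250,140
Cap at $494,150: $250,140 is within the cap, no reduction.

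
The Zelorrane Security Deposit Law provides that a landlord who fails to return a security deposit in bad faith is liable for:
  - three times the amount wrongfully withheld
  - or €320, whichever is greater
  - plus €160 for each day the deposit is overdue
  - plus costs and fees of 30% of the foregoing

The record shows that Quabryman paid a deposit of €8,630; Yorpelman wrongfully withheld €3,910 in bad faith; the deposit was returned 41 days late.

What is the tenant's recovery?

€23,777

Trebled: 3 × €3,910 = €11,730
Minimum €320: €11,730 meets the minimum, no increase.
Late-return penalty: 41 × €160 = €6,560
Damages plus late penalty: €11,730 + €6,560 = €18,290
Costs and fees: 30% of €18,290 = €5,487
Total recovery: €18,290 + €5,487 = €23,777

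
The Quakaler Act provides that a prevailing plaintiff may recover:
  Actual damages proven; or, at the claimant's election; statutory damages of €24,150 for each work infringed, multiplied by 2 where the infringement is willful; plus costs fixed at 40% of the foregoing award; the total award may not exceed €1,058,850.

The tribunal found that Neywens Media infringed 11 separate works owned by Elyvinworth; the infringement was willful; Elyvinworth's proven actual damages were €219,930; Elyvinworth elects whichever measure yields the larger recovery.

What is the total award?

Statutory damages: 11 × €24,150 = €265,650
Doubled: 2 × €265,650 = €531,300
Greater of actual damages (€219,930) or enhanced statutory damages (€531,300): €531,300
Costs: 40% of €531,300 = €212,520
Award plus costs: €531,300 + €212,520 = €743,820
Cap at €1,058,850: €743,820 is within the cap, no reduction.

Award: €743,820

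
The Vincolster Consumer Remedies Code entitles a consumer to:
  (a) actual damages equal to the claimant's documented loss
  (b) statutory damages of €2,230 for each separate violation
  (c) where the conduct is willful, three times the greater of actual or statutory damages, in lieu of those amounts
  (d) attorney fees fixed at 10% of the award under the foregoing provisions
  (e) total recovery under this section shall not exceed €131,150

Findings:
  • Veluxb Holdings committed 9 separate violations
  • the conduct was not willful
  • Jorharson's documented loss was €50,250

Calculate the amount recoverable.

€77,352

Statutory damages: 9 × €2,230 = €20,070
Conduct not willful: the in-lieu enhancement does not apply.
Actual plus statutory damages: €50,250 + €20,070 = €70,320
Attorney fees: 10% of €70,320 = €7,032
Total before cap: €70,320 + €7,032 = €77,352
Cap at €131,150: €77,352 is within the cap, no reduction.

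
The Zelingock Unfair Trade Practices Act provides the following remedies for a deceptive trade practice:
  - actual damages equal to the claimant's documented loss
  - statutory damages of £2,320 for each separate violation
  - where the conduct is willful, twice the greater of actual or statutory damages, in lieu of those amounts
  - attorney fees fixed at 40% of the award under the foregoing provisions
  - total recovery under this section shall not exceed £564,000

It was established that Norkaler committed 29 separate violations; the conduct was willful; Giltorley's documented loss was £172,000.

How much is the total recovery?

Statutory damages: 29 × £2,320 = £67,280
Greater of actual damages (£172,000) or statutory damages (£67,280): £172,000
Doubled: 2 × £172,000 = £344,000
Attorney fees: 40% of £344,000 = £137,600
Total before cap: £344,000 + £137,600 = £481,600
Cap at £564,000: £481,600 is within the cap, no reduction.

Total recovery: £481,600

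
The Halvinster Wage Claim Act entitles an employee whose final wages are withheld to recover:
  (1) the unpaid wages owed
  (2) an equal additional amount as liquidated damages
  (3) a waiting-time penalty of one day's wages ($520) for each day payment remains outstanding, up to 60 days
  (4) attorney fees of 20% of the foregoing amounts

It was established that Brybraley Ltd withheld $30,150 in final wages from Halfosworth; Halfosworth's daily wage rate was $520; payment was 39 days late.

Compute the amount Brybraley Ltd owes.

Liquidated damages (equal amount): $30,150
Penalty days: min(39, 60) = 39
Waiting-time penalty: 39 × $520 = $20,280
Subtotal: $30,150 + $30,150 + $20,280 = $80,580
Attorney fees: 20% of $80,580 = $16,116
Total award: $80,580 + $16,116 = $96,696

Total award: $96,696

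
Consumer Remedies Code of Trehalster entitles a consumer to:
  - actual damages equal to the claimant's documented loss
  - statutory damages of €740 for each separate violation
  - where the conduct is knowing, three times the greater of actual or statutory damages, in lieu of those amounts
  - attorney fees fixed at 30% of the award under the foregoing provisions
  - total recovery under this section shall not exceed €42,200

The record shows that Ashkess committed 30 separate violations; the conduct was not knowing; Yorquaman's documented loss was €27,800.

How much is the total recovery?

€42,200

Statutory damages: 30 × €740 = €22,200
Conduct not knowing: the in-lieu enhancement does not apply.
Actual plus statutory damages: €27,800 + €22,200 = €50,000
Attorney fees: 30% of €50,000 = €15,000
Total before cap: €50,000 + €15,000 = €65,000
Cap at €42,200: €65,000 exceeds the cap → €42,200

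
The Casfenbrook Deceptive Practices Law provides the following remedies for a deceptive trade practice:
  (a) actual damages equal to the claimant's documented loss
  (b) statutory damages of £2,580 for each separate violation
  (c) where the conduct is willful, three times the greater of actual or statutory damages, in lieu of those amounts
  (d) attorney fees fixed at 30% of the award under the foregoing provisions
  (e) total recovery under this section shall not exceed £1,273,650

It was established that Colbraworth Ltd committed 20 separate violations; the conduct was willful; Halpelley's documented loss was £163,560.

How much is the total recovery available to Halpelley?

£637,884

Statutory damages: 20 × £2,580 = £51,600
Greater of actual damages (£163,560) or statutory damages (£51,600): £163,560
Trebled: 3 × £163,560 = £490,680
Attorney fees: 30% of £490,680 = £147,204
Total before cap: £490,680 + £147,204 = £637,884
Cap at £1,273,650: £637,884 is within the cap, no reduction.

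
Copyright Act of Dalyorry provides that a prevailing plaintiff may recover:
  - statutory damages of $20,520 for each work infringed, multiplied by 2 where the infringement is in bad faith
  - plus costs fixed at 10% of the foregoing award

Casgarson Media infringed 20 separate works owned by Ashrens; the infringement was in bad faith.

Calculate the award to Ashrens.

Award: $902,880

Statutory damages: 20 × $20,520 = $410,400
Doubled: 2 × $410,400 = $820,800
Costs: 10% of $820,800 = $82,080
Award plus costs: $820,800 + $82,080 = $902,880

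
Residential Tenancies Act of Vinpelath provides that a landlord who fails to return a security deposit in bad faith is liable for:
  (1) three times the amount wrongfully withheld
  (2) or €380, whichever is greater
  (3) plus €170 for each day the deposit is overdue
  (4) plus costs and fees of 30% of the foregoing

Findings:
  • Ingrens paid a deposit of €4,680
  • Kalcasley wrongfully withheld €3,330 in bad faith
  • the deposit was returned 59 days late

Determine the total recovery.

Trebled: 3 × €3,330 = €9,990
Minimum €380: €9,990 meets the minimum, no increase.
Late-return penalty: 59 × €170 = €10,030
Damages plus late penalty: €9,990 + €10,030 = €20,020
Costs and fees: 30% of €20,020 = €6,006
Total recovery: €20,020 + €6,006 = €26,026

Recovery: €26,026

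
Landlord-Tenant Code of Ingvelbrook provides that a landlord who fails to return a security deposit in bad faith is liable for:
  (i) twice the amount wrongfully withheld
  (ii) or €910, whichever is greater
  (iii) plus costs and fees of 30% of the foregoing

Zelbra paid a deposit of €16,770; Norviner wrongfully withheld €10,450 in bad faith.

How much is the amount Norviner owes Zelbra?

Recovery: €27,170

Doubled: 2 × €10,450 = €20,900
Minimum €910: €20,900 meets the minimum, no increase.
Costs and fees: 30% of €20,900 = €6,270
Total recovery: €20,900 + €6,270 = €27,170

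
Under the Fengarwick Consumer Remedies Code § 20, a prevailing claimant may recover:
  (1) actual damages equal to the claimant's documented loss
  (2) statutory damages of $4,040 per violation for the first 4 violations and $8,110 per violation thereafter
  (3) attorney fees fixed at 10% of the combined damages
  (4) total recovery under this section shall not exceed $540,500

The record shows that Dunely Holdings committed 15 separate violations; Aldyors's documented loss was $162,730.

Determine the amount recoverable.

Total recovery: $294,910

First 4 violations: 4 × $4,040 = $16,160
Remaining violations: (15 − 4) × $8,110 = $89,210
Statutory damages: $16,160 + $89,210 = $105,370
Combined damages: $162,730 + $105,370 = $268,100
Attorney fees: 10% of $268,100 = $26,810
Total before cap: $268,100 + $26,810 = $294,910
Cap at $540,500: $294,910 is within the cap, no reduction.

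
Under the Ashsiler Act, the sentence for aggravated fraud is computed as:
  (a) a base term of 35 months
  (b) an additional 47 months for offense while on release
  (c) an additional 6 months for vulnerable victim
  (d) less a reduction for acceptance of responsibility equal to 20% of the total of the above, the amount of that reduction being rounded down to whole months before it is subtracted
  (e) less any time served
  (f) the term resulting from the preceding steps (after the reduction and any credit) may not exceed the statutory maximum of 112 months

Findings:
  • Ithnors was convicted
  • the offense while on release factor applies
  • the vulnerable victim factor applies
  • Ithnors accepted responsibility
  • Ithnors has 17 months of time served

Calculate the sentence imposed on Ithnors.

Offense while on release enhancement: +47 months
Vulnerable victim enhancement: +6 months
Adjusted term: 35 months + 47 months + 6 months = 88 months
Acceptance of responsibility reduction: 20% of 88 months = 17 months (rounded down)
After reduction: 88 − 17 = 71 months
Less time served: 71 months − 17 months = 54 months
Cap at 112 months: 54 months is within the cap, no reduction.

54 months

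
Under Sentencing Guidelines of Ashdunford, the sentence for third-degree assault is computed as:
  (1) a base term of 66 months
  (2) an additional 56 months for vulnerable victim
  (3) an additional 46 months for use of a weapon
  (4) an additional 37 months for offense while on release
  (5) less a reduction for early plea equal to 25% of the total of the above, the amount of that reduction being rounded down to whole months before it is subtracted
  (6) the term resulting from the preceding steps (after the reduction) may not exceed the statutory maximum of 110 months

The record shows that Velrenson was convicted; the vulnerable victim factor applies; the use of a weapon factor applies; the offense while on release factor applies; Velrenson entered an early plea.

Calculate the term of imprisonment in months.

110 months

Vulnerable victim enhancement: +56 months
Use of a weapon enhancement: +46 months
Offense while on release enhancement: +37 months
Adjusted term: 66 months + 56 months + 46 months + 37 months = 205 months
Early plea reduction: 25% of 205 months = 51 months (rounded down)
After reduction: 205 − 51 = 154 months
Cap at 110 months: 154 months exceeds the cap → 110 months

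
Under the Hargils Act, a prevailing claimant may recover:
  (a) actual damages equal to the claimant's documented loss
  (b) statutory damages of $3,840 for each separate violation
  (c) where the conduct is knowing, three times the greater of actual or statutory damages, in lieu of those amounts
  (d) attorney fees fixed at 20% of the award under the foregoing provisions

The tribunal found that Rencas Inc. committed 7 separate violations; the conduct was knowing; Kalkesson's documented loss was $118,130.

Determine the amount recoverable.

$425,268

Statutory damages: 7 × $3,840 = $26,880
Greater of actual damages ($118,130) or statutory damages ($26,880): $118,130
Trebled: 3 × $118,130 = $354,390
Attorney fees: 20% of $354,390 = $70,878
Total recovery: $354,390 + $70,878 = $425,268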